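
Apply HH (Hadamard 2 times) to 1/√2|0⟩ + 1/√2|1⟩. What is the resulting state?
1/√2|0⟩ + 1/√2|1⟩

H² = I, so an even number of Hadamards cancels: H^2 = I and the state is unchanged.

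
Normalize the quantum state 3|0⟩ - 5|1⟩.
0.5145|0⟩ - 0.8575|1⟩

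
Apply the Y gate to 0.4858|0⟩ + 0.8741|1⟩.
-0.8741i|0⟩ + 0.4858i|1⟩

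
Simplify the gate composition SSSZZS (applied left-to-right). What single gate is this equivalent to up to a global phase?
I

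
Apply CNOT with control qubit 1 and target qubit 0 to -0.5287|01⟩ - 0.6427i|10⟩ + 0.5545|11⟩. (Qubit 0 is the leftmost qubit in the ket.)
0.5545|01⟩ - 0.6427i|10⟩ - 0.5287|11⟩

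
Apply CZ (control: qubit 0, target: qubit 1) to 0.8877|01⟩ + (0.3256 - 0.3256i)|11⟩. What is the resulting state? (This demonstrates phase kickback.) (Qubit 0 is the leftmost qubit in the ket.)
0.8877|01⟩ + (-0.3256 + 0.3256i)|11⟩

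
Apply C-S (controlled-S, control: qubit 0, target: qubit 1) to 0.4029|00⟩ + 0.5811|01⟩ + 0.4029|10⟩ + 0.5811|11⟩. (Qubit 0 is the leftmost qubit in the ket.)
0.4029|00⟩ + 0.5811|01⟩ + 0.4029|10⟩ + 0.5811i|11⟩

C-S leaves the control-|0⟩ kets |00⟩, |01⟩ unchanged and applies S to qubit 1 on the control-|1⟩ pair (|10⟩, |11⟩).
S = [[1, 0], [0, i]].
With a = amp(|10⟩) = 0.4029 and b = amp(|11⟩) = 0.5811:
new amp(|10⟩) = (1)·a = 0.4029
new amp(|11⟩) = (i)·b = 0.5811i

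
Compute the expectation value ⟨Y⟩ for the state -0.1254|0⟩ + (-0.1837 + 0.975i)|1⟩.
-0.2445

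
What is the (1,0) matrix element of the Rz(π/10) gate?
0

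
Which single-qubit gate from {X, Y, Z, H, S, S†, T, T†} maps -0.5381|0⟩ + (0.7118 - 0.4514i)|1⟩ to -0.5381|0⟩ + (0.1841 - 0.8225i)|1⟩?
T†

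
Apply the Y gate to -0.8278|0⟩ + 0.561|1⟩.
-0.561i|0⟩ - 0.8278i|1⟩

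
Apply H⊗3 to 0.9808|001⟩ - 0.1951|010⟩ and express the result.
0.2778|000⟩ - 0.4157|001⟩ + 0.4157|010⟩ - 0.2778|011⟩ + 0.2778|100⟩ - 0.4157|101⟩ + 0.4157|110⟩ - 0.2778|111⟩

H⊗3 gives amp(|y⟩) = (1/2√2) Σ_x (−1)^(x·y) amp(|x⟩), where x·y is the number of positions in which both x and y have a 1.
|000⟩: (0.9808 - 0.1951)/(2√2) = 0.2778
|001⟩: (-0.9808 - 0.1951)/(2√2) = -0.4157
|010⟩: (0.9808 + 0.1951)/(2√2) = 0.4157
|011⟩: (-0.9808 + 0.1951)/(2√2) = -0.2778
|100⟩: (0.9808 - 0.1951)/(2√2) = 0.2778
|101⟩: (-0.9808 - 0.1951)/(2√2) = -0.4157
|110⟩: (0.9808 + 0.1951)/(2√2) = 0.4157
|111⟩: (-0.9808 + 0.1951)/(2√2) = -0.2778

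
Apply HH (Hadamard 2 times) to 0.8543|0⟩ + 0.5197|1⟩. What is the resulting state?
0.8543|0⟩ + 0.5197|1⟩

H² = I, so an even number of Hadamards cancels: H^2 = I and the state is unchanged.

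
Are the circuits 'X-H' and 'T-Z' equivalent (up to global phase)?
No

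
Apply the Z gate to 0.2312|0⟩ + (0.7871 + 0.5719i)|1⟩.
0.2312|0⟩ + (-0.7871 - 0.5719i)|1⟩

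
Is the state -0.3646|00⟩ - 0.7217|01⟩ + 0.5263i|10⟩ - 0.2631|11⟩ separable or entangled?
Entangled

Writing the state as a|00⟩ + b|01⟩ + c|10⟩ + d|11⟩, it is a product state iff ad − bc = 0.
Here (a, b, c, d) = (-0.3646, -0.7217, 0.5263i, -0.2631): ad − bc = (-0.3646)(-0.2631) − (-0.7217)(0.5263i) = (0.09593 + 0.3798i) ≠ 0, so the state is entangled.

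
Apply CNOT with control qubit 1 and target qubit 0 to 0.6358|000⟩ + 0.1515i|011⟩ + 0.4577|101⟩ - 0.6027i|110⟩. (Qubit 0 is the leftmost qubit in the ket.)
0.6358|000⟩ - 0.6027i|010⟩ + 0.4577|101⟩ + 0.1515i|111⟩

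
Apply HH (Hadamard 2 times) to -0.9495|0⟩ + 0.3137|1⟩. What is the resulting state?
-0.9495|0⟩ + 0.3137|1⟩

H² = I, so an even number of Hadamards cancels: H^2 = I and the state is unchanged.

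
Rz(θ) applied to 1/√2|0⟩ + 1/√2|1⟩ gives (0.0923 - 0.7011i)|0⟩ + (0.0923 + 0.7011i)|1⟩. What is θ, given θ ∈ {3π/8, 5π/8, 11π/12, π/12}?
11π/12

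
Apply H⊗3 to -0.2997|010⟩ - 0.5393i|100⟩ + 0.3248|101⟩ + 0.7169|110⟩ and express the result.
(0.2623 - 0.1907i)|000⟩ + (0.03267 - 0.1907i)|001⟩ + (-0.03267 - 0.1907i)|010⟩ + (-0.2623 - 0.1907i)|011⟩ + (-0.4743 + 0.1907i)|100⟩ + (-0.2446 + 0.1907i)|101⟩ + (0.2446 + 0.1907i)|110⟩ + (0.4743 + 0.1907i)|111⟩

H⊗3 gives amp(|y⟩) = (1/2√2) Σ_x (−1)^(x·y) amp(|x⟩), where x·y is the number of positions in which both x and y have a 1.
|000⟩: (-0.2997 - 0.5393i + 0.3248 + 0.7169)/(2√2) = (0.2623 - 0.1907i)
|001⟩: (-0.2997 - 0.5393i - 0.3248 + 0.7169)/(2√2) = (0.03267 - 0.1907i)
|010⟩: (0.2997 - 0.5393i + 0.3248 - 0.7169)/(2√2) = (-0.03267 - 0.1907i)
|011⟩: (0.2997 - 0.5393i - 0.3248 - 0.7169)/(2√2) = (-0.2623 - 0.1907i)
|100⟩: (-0.2997 + 0.5393i - 0.3248 - 0.7169)/(2√2) = (-0.4743 + 0.1907i)
|101⟩: (-0.2997 + 0.5393i + 0.3248 - 0.7169)/(2√2) = (-0.2446 + 0.1907i)
|110⟩: (0.2997 + 0.5393i - 0.3248 + 0.7169)/(2√2) = (0.2446 + 0.1907i)
|111⟩: (0.2997 + 0.5393i + 0.3248 + 0.7169)/(2√2) = (0.4743 + 0.1907i)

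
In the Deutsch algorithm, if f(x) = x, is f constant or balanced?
Balanced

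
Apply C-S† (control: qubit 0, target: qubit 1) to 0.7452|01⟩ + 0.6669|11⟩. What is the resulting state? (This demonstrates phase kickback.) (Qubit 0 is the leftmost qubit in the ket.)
0.7452|01⟩ - 0.6669i|11⟩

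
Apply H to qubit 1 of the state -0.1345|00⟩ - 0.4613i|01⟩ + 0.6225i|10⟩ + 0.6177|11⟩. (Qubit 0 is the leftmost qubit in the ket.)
(-0.09511 - 0.3262i)|00⟩ + (-0.09511 + 0.3262i)|01⟩ + (0.4368 + 0.4402i)|10⟩ + (-0.4368 + 0.4402i)|11⟩

H on qubit 1 mixes each pair of kets that differ only in qubit 1: amplitudes (a, b) of (|…0…⟩, |…1…⟩) become ((a + b)/√2, (a − b)/√2). Kets absent from the input have amplitude 0.
(|00⟩, |01⟩): (a, b) = (-0.1345, -0.4613i) → ((-0.09511 - 0.3262i), (-0.09511 + 0.3262i))
(|10⟩, |11⟩): (a, b) = (0.6225i, 0.6177) → ((0.4368 + 0.4402i), (-0.4368 + 0.4402i))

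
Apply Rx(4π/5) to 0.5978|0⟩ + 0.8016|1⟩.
(0.1847 - 0.7624i)|0⟩ + (0.2477 - 0.5685i)|1⟩

Rx(4π/5) = [[cos(θ/2), −i·sin(θ/2)], [−i·sin(θ/2), cos(θ/2)]]; θ = 4π/5, cos(θ/2) ≈ 0.309017, sin(θ/2) ≈ 0.951057.
With a = amp(|0⟩) = 0.5978 and b = amp(|1⟩) = 0.8016:
new amp(|0⟩) = (0.309017)·a + (-0.951057i)·b = (0.1847 - 0.7624i)
new amp(|1⟩) = (-0.951057i)·a + (0.309017)·b = (0.2477 - 0.5685i)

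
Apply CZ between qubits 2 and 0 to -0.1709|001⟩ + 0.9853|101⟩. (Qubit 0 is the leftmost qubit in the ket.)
-0.1709|001⟩ - 0.9853|101⟩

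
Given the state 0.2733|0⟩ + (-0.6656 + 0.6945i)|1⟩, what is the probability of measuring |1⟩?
0.9254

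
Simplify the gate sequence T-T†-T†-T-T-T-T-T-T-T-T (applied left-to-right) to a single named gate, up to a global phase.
T†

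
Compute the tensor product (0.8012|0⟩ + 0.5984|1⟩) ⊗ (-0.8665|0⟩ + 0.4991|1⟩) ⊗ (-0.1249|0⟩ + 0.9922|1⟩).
0.08671|000⟩ - 0.6888|001⟩ - 0.04994|010⟩ + 0.3968|011⟩ + 0.06476|100⟩ - 0.5145|101⟩ - 0.0373|110⟩ + 0.2963|111⟩

amp(|b₁b₂…⟩) = product of the factor amplitudes for bits b₁, b₂, …; only kets whose every factor amplitude is nonzero survive.
|000⟩: (0.8012)(-0.8665)(-0.1249) = 0.08671
|001⟩: (0.8012)(-0.8665)(0.9922) = -0.6888
|010⟩: (0.8012)(0.4991)(-0.1249) = -0.04994
|011⟩: (0.8012)(0.4991)(0.9922) = 0.3968
|100⟩: (0.5984)(-0.8665)(-0.1249) = 0.06476
|101⟩: (0.5984)(-0.8665)(0.9922) = -0.5145
|110⟩: (0.5984)(0.4991)(-0.1249) = -0.0373
|111⟩: (0.5984)(0.4991)(0.9922) = 0.2963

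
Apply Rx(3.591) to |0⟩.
-0.2228|0⟩ - 0.9749i|1⟩

Rx(3.591) = [[cos(θ/2), −i·sin(θ/2)], [−i·sin(θ/2), cos(θ/2)]]; θ = 3.591, cos(θ/2) ≈ -0.222817, sin(θ/2) ≈ 0.97486.
With a = amp(|0⟩) = 1 and b = amp(|1⟩) = 0:
new amp(|0⟩) = (-0.222817)·a + (-0.97486i)·b = -0.2228
new amp(|1⟩) = (-0.97486i)·a + (-0.222817)·b = -0.9749i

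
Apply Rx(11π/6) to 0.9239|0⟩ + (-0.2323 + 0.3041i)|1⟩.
(-0.8137 + 0.06012i)|0⟩ + (0.2244 - 0.5329i)|1⟩

Rx(11π/6) = [[cos(θ/2), −i·sin(θ/2)], [−i·sin(θ/2), cos(θ/2)]]; θ = 11π/6, cos(θ/2) ≈ -0.965926, sin(θ/2) ≈ 0.258819.
With a = amp(|0⟩) = 0.9239 and b = amp(|1⟩) = (-0.2323 + 0.3041i):
new amp(|0⟩) = (-0.965926)·a + (-0.258819i)·b = (-0.8137 + 0.06012i)
new amp(|1⟩) = (-0.258819i)·a + (-0.965926)·b = (0.2244 - 0.5329i)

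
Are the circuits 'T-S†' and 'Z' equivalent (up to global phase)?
No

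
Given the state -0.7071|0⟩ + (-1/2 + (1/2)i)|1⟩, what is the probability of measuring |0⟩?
0.5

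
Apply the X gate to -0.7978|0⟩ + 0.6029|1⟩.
0.6029|0⟩ - 0.7978|1⟩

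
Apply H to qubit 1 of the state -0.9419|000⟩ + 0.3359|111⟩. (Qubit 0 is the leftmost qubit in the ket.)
-0.666|000⟩ - 0.666|010⟩ + 0.2375|101⟩ - 0.2375|111⟩

H on qubit 1 mixes each pair of kets that differ only in qubit 1: amplitudes (a, b) of (|…0…⟩, |…1…⟩) become ((a + b)/√2, (a − b)/√2). Kets absent from the input have amplitude 0.
(|000⟩, |010⟩): (a, b) = (-0.9419, 0) → (-0.666, -0.666)
(|101⟩, |111⟩): (a, b) = (0, 0.3359) → (0.2375, -0.2375)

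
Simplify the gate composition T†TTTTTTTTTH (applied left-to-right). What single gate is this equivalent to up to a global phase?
H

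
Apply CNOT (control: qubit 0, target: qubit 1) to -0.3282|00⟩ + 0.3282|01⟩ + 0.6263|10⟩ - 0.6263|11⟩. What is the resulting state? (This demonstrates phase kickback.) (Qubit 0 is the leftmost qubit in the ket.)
-0.3282|00⟩ + 0.3282|01⟩ - 0.6263|10⟩ + 0.6263|11⟩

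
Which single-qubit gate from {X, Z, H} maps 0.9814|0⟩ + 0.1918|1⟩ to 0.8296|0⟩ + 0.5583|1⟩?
H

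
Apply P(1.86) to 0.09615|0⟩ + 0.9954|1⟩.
0.09615|0⟩ + (-0.2839 + 0.9541i)|1⟩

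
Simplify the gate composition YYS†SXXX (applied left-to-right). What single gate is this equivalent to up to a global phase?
X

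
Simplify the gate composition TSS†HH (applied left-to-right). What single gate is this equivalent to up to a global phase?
T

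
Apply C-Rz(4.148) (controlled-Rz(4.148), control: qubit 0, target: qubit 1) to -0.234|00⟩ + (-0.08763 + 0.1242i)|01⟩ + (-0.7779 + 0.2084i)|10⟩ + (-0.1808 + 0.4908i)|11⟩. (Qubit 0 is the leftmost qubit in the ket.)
-0.234|00⟩ + (-0.08763 + 0.1242i)|01⟩ + (0.5577 + 0.581i)|10⟩ + (-0.3428 - 0.3951i)|11⟩

C-Rz(4.148) leaves the control-|0⟩ kets |00⟩, |01⟩ unchanged and applies Rz(4.148) to qubit 1 on the control-|1⟩ pair (|10⟩, |11⟩).
Rz(4.148) = [[e^(−iθ/2), 0], [0, e^(iθ/2)]] with e^(±iθ/2) = cos(θ/2) ± i·sin(θ/2); θ = 4.148, cos(θ/2) ≈ -0.482235, sin(θ/2) ≈ 0.876042.
With a = amp(|10⟩) = (-0.7779 + 0.2084i) and b = amp(|11⟩) = (-0.1808 + 0.4908i):
new amp(|10⟩) = (-0.482235 - 0.876042i)·a = (0.5577 + 0.581i)
new amp(|11⟩) = (-0.482235 + 0.876042i)·b = (-0.3428 - 0.3951i)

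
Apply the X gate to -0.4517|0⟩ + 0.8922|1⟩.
0.8922|0⟩ - 0.4517|1⟩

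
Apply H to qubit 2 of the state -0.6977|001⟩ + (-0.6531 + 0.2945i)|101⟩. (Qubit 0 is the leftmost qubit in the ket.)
-0.4933|000⟩ + 0.4933|001⟩ + (-0.4618 + 0.2082i)|100⟩ + (0.4618 - 0.2082i)|101⟩

H on qubit 2 mixes each pair of kets that differ only in qubit 2: amplitudes (a, b) of (|…0…⟩, |…1…⟩) become ((a + b)/√2, (a − b)/√2). Kets absent from the input have amplitude 0.
(|000⟩, |001⟩): (a, b) = (0, -0.6977) → (-0.4933, 0.4933)
(|100⟩, |101⟩): (a, b) = (0, (-0.6531 + 0.2945i)) → ((-0.4618 + 0.2082i), (0.4618 - 0.2082i))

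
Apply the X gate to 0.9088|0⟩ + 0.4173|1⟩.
0.4173|0⟩ + 0.9088|1⟩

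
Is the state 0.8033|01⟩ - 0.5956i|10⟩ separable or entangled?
Entangled

Writing the state as a|00⟩ + b|01⟩ + c|10⟩ + d|11⟩, it is a product state iff ad − bc = 0.
Here (a, b, c, d) = (0, 0.8033, -0.5956i, 0): ad − bc = (0)(0) − (0.8033)(-0.5956i) = 0.4784i ≠ 0, so the state is entangled.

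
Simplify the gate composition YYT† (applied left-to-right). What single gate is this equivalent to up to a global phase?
T†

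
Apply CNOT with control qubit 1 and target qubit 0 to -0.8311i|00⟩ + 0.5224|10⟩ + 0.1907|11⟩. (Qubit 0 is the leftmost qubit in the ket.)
-0.8311i|00⟩ + 0.1907|01⟩ + 0.5224|10⟩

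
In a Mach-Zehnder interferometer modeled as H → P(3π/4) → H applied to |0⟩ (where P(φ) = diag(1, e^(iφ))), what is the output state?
(0.1464 + (1/√8)i)|0⟩ + (0.8536 - (1/√8)i)|1⟩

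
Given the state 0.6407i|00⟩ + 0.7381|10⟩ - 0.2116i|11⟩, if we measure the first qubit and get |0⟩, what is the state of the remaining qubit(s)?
i|0⟩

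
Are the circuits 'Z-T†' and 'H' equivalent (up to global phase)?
No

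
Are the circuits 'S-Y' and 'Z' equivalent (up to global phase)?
No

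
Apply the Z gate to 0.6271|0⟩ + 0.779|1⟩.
0.6271|0⟩ - 0.779|1⟩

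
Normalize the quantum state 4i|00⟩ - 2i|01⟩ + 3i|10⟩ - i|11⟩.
0.7303i|00⟩ - 0.3651i|01⟩ + 0.5477i|10⟩ - 0.1826i|11⟩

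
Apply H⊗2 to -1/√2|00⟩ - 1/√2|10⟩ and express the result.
-1/√2|00⟩ - 1/√2|01⟩

H⊗2 gives amp(|y⟩) = (1/2) Σ_x (−1)^(x·y) amp(|x⟩), where x·y is the number of positions in which both x and y have a 1.
|00⟩: (-1/√2 - 1/√2)/2 = -1/√2
|01⟩: (-1/√2 - 1/√2)/2 = -1/√2
|10⟩: (-1/√2 + 1/√2)/2 = 0
|11⟩: (-1/√2 + 1/√2)/2 = 0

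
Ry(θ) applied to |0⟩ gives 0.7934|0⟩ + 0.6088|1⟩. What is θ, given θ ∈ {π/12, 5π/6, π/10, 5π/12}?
5π/12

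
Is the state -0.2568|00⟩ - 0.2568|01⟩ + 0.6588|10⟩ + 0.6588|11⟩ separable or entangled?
Separable

Writing the state as a|00⟩ + b|01⟩ + c|10⟩ + d|11⟩, it is a product state iff ad − bc = 0.
Here (a, b, c, d) = (-0.2568, -0.2568, 0.6588, 0.6588): ad − bc = (-0.2568)(0.6588) − (-0.2568)(0.6588) = 0, so the state is separable.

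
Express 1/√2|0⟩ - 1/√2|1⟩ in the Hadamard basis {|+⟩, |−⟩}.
|−⟩

With |ψ⟩ = α|0⟩ + β|1⟩, the Hadamard-basis coefficients are ⟨+|ψ⟩ = (α + β)/√2 and ⟨−|ψ⟩ = (α − β)/√2.
Here α = 1/√2, β = -1/√2: (α + β)/√2 = 0, (α − β)/√2 = 1.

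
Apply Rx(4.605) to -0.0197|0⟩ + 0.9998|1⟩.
(0.01316 - 0.7439i)|0⟩ + (-0.668 + 0.01466i)|1⟩

Rx(4.605) = [[cos(θ/2), −i·sin(θ/2)], [−i·sin(θ/2), cos(θ/2)]]; θ = 4.605, cos(θ/2) ≈ -0.668138, sin(θ/2) ≈ 0.744037.
With a = amp(|0⟩) = -0.0197 and b = amp(|1⟩) = 0.9998:
new amp(|0⟩) = (-0.668138)·a + (-0.744037i)·b = (0.01316 - 0.7439i)
new amp(|1⟩) = (-0.744037i)·a + (-0.668138)·b = (-0.668 + 0.01466i)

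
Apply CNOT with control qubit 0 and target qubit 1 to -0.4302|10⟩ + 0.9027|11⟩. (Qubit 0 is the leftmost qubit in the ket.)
0.9027|10⟩ - 0.4302|11⟩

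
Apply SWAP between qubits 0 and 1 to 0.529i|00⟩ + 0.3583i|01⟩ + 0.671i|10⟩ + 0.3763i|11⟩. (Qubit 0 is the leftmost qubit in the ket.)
0.529i|00⟩ + 0.671i|01⟩ + 0.3583i|10⟩ + 0.3763i|11⟩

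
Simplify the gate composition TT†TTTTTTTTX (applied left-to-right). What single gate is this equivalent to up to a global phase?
X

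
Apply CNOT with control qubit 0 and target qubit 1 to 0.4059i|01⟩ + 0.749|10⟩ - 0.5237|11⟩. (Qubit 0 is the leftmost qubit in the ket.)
0.4059i|01⟩ - 0.5237|10⟩ + 0.749|11⟩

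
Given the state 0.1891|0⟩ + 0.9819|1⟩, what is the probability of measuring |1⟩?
0.9641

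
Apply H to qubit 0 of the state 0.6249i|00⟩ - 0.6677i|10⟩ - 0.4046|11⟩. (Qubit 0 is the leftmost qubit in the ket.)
-0.03026i|00⟩ - 0.2861|01⟩ + 0.914i|10⟩ + 0.2861|11⟩

H on qubit 0 mixes each pair of kets that differ only in qubit 0: amplitudes (a, b) of (|…0…⟩, |…1…⟩) become ((a + b)/√2, (a − b)/√2). Kets absent from the input have amplitude 0.
(|00⟩, |10⟩): (a, b) = (0.6249i, -0.6677i) → (-0.03026i, 0.914i)
(|01⟩, |11⟩): (a, b) = (0, -0.4046) → (-0.2861, 0.2861)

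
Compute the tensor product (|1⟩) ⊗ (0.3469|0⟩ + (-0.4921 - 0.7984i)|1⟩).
0.3469|10⟩ + (-0.4921 - 0.7984i)|11⟩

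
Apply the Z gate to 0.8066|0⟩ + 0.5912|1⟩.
0.8066|0⟩ - 0.5912|1⟩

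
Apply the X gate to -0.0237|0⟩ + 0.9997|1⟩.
0.9997|0⟩ - 0.0237|1⟩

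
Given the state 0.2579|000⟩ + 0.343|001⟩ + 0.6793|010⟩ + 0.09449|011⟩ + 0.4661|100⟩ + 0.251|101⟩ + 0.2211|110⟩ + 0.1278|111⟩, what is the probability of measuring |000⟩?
0.06651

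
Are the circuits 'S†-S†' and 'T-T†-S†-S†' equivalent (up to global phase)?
Yes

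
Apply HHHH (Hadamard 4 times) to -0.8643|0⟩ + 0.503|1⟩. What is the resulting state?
-0.8643|0⟩ + 0.503|1⟩

H² = I, so an even number of Hadamards cancels: H^4 = I and the state is unchanged.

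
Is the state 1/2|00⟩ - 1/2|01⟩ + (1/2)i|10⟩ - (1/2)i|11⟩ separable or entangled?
Separable

Writing the state as a|00⟩ + b|01⟩ + c|10⟩ + d|11⟩, it is a product state iff ad − bc = 0.
Here (a, b, c, d) = (1/2, -1/2, (1/2)i, -(1/2)i): ad − bc = (1/2)(-(1/2)i) − (-1/2)((1/2)i) = 0, so the state is separable.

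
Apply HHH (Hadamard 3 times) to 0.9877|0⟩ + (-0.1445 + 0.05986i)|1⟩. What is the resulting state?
(0.5962 + 0.04233i)|0⟩ + (0.8006 - 0.04233i)|1⟩

H² = I, so H^3 = H: a single Hadamard. With (a, b) = (0.9877, (-0.1445 + 0.05986i)), H gives ((a + b)/√2, (a − b)/√2) = ((0.5962 + 0.04233i), (0.8006 - 0.04233i)).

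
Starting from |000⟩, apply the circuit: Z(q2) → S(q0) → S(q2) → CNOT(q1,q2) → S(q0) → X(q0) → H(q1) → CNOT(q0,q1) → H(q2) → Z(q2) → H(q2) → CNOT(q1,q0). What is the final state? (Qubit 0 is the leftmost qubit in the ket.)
1/√2|011⟩ + 1/√2|101⟩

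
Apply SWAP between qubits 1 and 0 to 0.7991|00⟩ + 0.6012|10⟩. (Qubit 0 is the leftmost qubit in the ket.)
0.7991|00⟩ + 0.6012|01⟩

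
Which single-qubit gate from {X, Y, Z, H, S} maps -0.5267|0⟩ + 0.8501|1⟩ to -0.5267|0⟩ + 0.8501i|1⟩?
S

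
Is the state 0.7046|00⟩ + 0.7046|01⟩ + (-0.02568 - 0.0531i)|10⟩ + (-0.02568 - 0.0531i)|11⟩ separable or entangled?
Separable

Writing the state as a|00⟩ + b|01⟩ + c|10⟩ + d|11⟩, it is a product state iff ad − bc = 0.
Here (a, b, c, d) = (0.7046, 0.7046, (-0.02568 - 0.0531i), (-0.02568 - 0.0531i)): ad − bc = (0.7046)(-0.02568 - 0.0531i) − (0.7046)(-0.02568 - 0.0531i) = 0, so the state is separable.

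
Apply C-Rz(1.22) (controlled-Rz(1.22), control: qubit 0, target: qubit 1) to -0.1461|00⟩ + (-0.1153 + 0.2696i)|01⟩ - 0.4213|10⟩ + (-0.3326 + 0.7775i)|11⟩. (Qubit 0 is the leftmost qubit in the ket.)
-0.1461|00⟩ + (-0.1153 + 0.2696i)|01⟩ + (-0.3453 + 0.2413i)|10⟩ + (-0.718 + 0.4467i)|11⟩

C-Rz(1.22) leaves the control-|0⟩ kets |00⟩, |01⟩ unchanged and applies Rz(1.22) to qubit 1 on the control-|1⟩ pair (|10⟩, |11⟩).
Rz(1.22) = [[e^(−iθ/2), 0], [0, e^(iθ/2)]] with e^(±iθ/2) = cos(θ/2) ± i·sin(θ/2); θ = 1.22, cos(θ/2) ≈ 0.819648, sin(θ/2) ≈ 0.572867.
With a = amp(|10⟩) = -0.4213 and b = amp(|11⟩) = (-0.3326 + 0.7775i):
new amp(|10⟩) = (0.819648 - 0.572867i)·a = (-0.3453 + 0.2413i)
new amp(|11⟩) = (0.819648 + 0.572867i)·b = (-0.718 + 0.4467i)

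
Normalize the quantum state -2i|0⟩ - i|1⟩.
-0.8944i|0⟩ - (1/√5)i|1⟩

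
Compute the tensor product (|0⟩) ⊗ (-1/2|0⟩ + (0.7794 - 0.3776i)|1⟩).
-1/2|00⟩ + (0.7794 - 0.3776i)|01⟩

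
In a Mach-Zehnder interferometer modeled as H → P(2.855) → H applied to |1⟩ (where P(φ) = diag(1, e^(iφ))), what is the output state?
(0.9796 - 0.1413i)|0⟩ + (0.02039 + 0.1413i)|1⟩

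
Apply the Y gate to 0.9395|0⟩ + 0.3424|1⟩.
-0.3424i|0⟩ + 0.9395i|1⟩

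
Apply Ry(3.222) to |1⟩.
-0.9992|0⟩ - 0.04019|1⟩

Ry(3.222) = [[cos(θ/2), −sin(θ/2)], [sin(θ/2), cos(θ/2)]]; θ = 3.222, cos(θ/2) ≈ -0.0401928, sin(θ/2) ≈ 0.999192.
With a = amp(|0⟩) = 0 and b = amp(|1⟩) = 1:
new amp(|0⟩) = (-0.0401928)·a + (-0.999192)·b = -0.9992
new amp(|1⟩) = (0.999192)·a + (-0.0401928)·b = -0.04019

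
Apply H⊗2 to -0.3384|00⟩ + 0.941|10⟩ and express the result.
0.3013|00⟩ + 0.3013|01⟩ - 0.6397|10⟩ - 0.6397|11⟩

H⊗2 gives amp(|y⟩) = (1/2) Σ_x (−1)^(x·y) amp(|x⟩), where x·y is the number of positions in which both x and y have a 1.
|00⟩: (-0.3384 + 0.941)/2 = 0.3013
|01⟩: (-0.3384 + 0.941)/2 = 0.3013
|10⟩: (-0.3384 - 0.941)/2 = -0.6397
|11⟩: (-0.3384 - 0.941)/2 = -0.6397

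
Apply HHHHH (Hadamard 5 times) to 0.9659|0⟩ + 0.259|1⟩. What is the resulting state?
0.8661|0⟩ + 0.4999|1⟩

H² = I, so H^5 = H: a single Hadamard. With (a, b) = (0.9659, 0.259), H gives ((a + b)/√2, (a − b)/√2) = (0.8661, 0.4999).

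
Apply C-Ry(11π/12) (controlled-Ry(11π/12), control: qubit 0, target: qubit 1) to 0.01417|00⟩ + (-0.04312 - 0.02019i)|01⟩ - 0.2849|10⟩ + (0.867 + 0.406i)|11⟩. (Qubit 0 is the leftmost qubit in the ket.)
0.01417|00⟩ + (-0.04312 - 0.02019i)|01⟩ + (-0.8968 - 0.4025i)|10⟩ + (-0.1693 + 0.05299i)|11⟩

C-Ry(11π/12) leaves the control-|0⟩ kets |00⟩, |01⟩ unchanged and applies Ry(11π/12) to qubit 1 on the control-|1⟩ pair (|10⟩, |11⟩).
Ry(11π/12) = [[cos(θ/2), −sin(θ/2)], [sin(θ/2), cos(θ/2)]]; θ = 11π/12, cos(θ/2) ≈ 0.130526, sin(θ/2) ≈ 0.991445.
With a = amp(|10⟩) = -0.2849 and b = amp(|11⟩) = (0.867 + 0.406i):
new amp(|10⟩) = (0.130526)·a + (-0.991445)·b = (-0.8968 - 0.4025i)
new amp(|11⟩) = (0.991445)·a + (0.130526)·b = (-0.1693 + 0.05299i)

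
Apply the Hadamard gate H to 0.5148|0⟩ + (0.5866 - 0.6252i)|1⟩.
(0.7788 - 0.4421i)|0⟩ + (-0.05077 + 0.4421i)|1⟩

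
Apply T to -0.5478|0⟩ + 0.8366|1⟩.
-0.5478|0⟩ + (0.5916 + 0.5916i)|1⟩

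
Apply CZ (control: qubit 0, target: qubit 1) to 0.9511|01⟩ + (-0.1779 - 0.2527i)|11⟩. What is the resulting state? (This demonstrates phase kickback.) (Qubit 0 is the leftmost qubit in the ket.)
0.9511|01⟩ + (0.1779 + 0.2527i)|11⟩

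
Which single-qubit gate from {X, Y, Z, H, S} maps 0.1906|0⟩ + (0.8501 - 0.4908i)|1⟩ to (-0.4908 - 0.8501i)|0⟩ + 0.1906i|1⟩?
Y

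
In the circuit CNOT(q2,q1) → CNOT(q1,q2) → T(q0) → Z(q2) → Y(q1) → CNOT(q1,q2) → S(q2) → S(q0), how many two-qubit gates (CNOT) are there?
3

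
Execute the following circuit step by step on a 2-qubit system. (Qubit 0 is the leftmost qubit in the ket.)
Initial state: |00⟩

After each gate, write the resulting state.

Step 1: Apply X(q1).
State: |01⟩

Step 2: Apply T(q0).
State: |01⟩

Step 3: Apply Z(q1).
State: -|01⟩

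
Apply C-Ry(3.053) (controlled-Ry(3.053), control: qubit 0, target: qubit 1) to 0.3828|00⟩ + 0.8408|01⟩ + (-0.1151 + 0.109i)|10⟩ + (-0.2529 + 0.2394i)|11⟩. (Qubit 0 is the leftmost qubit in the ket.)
0.3828|00⟩ + 0.8408|01⟩ + (0.2476 - 0.2343i)|10⟩ + (-0.1262 + 0.1195i)|11⟩

C-Ry(3.053) leaves the control-|0⟩ kets |00⟩, |01⟩ unchanged and applies Ry(3.053) to qubit 1 on the control-|1⟩ pair (|10⟩, |11⟩).
Ry(3.053) = [[cos(θ/2), −sin(θ/2)], [sin(θ/2), cos(θ/2)]]; θ = 3.053, cos(θ/2) ≈ 0.0442818, sin(θ/2) ≈ 0.999019.
With a = amp(|10⟩) = (-0.1151 + 0.109i) and b = amp(|11⟩) = (-0.2529 + 0.2394i):
new amp(|10⟩) = (0.0442818)·a + (-0.999019)·b = (0.2476 - 0.2343i)
new amp(|11⟩) = (0.999019)·a + (0.0442818)·b = (-0.1262 + 0.1195i)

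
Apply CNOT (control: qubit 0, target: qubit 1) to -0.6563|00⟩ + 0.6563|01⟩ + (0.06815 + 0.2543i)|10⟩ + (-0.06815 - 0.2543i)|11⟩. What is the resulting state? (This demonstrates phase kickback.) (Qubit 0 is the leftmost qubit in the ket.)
-0.6563|00⟩ + 0.6563|01⟩ + (-0.06815 - 0.2543i)|10⟩ + (0.06815 + 0.2543i)|11⟩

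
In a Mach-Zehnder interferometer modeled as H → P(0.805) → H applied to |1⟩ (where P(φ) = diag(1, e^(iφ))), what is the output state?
(0.1534 - 0.3604i)|0⟩ + (0.8466 + 0.3604i)|1⟩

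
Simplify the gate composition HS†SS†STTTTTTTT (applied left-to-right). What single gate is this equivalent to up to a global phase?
H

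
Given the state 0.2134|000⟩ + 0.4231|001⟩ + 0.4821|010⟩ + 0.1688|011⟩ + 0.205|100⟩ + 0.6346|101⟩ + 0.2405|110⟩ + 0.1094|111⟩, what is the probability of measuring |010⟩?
0.2324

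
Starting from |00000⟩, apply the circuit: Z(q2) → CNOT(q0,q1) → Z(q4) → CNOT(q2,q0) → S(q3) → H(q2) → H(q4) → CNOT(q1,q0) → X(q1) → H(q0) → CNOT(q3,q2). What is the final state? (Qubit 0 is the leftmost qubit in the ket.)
1/√8|01000⟩ + 1/√8|01001⟩ + 1/√8|01100⟩ + 1/√8|01101⟩ + 1/√8|11000⟩ + 1/√8|11001⟩ + 1/√8|11100⟩ + 1/√8|11101⟩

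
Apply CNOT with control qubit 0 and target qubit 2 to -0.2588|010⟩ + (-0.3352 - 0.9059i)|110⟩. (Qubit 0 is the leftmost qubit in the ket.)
-0.2588|010⟩ + (-0.3352 - 0.9059i)|111⟩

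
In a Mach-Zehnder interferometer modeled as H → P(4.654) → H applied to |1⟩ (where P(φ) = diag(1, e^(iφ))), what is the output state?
(0.5292 + 0.4991i)|0⟩ + (0.4708 - 0.4991i)|1⟩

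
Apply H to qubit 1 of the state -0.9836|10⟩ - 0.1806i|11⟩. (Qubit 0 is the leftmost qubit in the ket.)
(-0.6955 - 0.1277i)|10⟩ + (-0.6955 + 0.1277i)|11⟩

H on qubit 1 mixes each pair of kets that differ only in qubit 1: amplitudes (a, b) of (|…0…⟩, |…1…⟩) become ((a + b)/√2, (a − b)/√2). Kets absent from the input have amplitude 0.
(|10⟩, |11⟩): (a, b) = (-0.9836, -0.1806i) → ((-0.6955 - 0.1277i), (-0.6955 + 0.1277i))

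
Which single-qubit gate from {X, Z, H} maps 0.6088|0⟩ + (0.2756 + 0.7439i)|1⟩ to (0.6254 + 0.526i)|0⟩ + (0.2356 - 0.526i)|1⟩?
H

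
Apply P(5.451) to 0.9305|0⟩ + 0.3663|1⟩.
0.9305|0⟩ + (0.2466 - 0.2708i)|1⟩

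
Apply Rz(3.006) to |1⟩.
(0.06774 + 0.9977i)|1⟩

Rz(3.006) = [[e^(−iθ/2), 0], [0, e^(iθ/2)]] with e^(±iθ/2) = cos(θ/2) ± i·sin(θ/2); θ = 3.006, cos(θ/2) ≈ 0.0677444, sin(θ/2) ≈ 0.997703.
With a = amp(|0⟩) = 0 and b = amp(|1⟩) = 1:
new amp(|0⟩) = (0.0677444 - 0.997703i)·a = 0
new amp(|1⟩) = (0.0677444 + 0.997703i)·b = (0.06774 + 0.9977i)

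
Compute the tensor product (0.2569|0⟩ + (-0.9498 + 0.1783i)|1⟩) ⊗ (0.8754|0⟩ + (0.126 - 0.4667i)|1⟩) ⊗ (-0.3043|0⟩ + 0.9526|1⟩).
-0.06843|000⟩ + 0.2142|001⟩ + (-0.00985 + 0.03648i)|010⟩ + (0.03084 - 0.1142i)|011⟩ + (0.253 - 0.0475i)|100⟩ + (-0.792 + 0.1487i)|101⟩ + (0.0111 - 0.1417i)|110⟩ + (-0.03473 + 0.4437i)|111⟩

amp(|b₁b₂…⟩) = product of the factor amplitudes for bits b₁, b₂, …; only kets whose every factor amplitude is nonzero survive.
|000⟩: (0.2569)(0.8754)(-0.3043) = -0.06843
|001⟩: (0.2569)(0.8754)(0.9526) = 0.2142
|010⟩: (0.2569)(0.126 - 0.4667i)(-0.3043) = (-0.00985 + 0.03648i)
|011⟩: (0.2569)(0.126 - 0.4667i)(0.9526) = (0.03084 - 0.1142i)
|100⟩: (-0.9498 + 0.1783i)(0.8754)(-0.3043) = (0.253 - 0.0475i)
|101⟩: (-0.9498 + 0.1783i)(0.8754)(0.9526) = (-0.792 + 0.1487i)
|110⟩: (-0.9498 + 0.1783i)(0.126 - 0.4667i)(-0.3043) = (0.0111 - 0.1417i)
|111⟩: (-0.9498 + 0.1783i)(0.126 - 0.4667i)(0.9526) = (-0.03473 + 0.4437i)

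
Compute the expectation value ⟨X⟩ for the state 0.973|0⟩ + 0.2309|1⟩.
0.4493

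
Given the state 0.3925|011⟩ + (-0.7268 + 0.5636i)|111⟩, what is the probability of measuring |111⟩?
0.8459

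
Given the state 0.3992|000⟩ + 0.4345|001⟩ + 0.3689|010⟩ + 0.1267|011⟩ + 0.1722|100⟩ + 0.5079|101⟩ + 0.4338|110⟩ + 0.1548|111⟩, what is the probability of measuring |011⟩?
0.01605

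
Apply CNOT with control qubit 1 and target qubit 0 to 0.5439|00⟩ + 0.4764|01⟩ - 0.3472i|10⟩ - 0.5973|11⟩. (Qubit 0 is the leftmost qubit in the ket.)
0.5439|00⟩ - 0.5973|01⟩ - 0.3472i|10⟩ + 0.4764|11⟩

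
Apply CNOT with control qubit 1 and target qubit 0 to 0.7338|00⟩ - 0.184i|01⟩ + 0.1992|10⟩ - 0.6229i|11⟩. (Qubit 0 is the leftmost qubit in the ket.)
0.7338|00⟩ - 0.6229i|01⟩ + 0.1992|10⟩ - 0.184i|11⟩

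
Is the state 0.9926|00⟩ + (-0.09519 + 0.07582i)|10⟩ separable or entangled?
Separable

Writing the state as a|00⟩ + b|01⟩ + c|10⟩ + d|11⟩, it is a product state iff ad − bc = 0.
Here (a, b, c, d) = (0.9926, 0, (-0.09519 + 0.07582i), 0): ad − bc = (0.9926)(0) − (0)(-0.09519 + 0.07582i) = 0, so the state is separable.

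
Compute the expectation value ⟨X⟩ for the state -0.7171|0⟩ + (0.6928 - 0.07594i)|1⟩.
-0.9936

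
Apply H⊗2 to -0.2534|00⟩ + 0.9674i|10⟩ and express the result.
(-0.1267 + 0.4837i)|00⟩ + (-0.1267 + 0.4837i)|01⟩ + (-0.1267 - 0.4837i)|10⟩ + (-0.1267 - 0.4837i)|11⟩

H⊗2 gives amp(|y⟩) = (1/2) Σ_x (−1)^(x·y) amp(|x⟩), where x·y is the number of positions in which both x and y have a 1.
|00⟩: (-0.2534 + 0.9674i)/2 = (-0.1267 + 0.4837i)
|01⟩: (-0.2534 + 0.9674i)/2 = (-0.1267 + 0.4837i)
|10⟩: (-0.2534 - 0.9674i)/2 = (-0.1267 - 0.4837i)
|11⟩: (-0.2534 - 0.9674i)/2 = (-0.1267 - 0.4837i)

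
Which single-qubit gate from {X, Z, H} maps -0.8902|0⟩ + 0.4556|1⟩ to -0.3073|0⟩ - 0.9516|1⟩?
H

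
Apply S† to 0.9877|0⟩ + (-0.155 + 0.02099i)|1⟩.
0.9877|0⟩ + (0.02099 + 0.155i)|1⟩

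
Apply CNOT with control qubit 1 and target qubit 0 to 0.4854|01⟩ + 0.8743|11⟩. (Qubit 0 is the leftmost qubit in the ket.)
0.8743|01⟩ + 0.4854|11⟩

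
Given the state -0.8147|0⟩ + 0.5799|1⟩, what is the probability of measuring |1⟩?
0.3363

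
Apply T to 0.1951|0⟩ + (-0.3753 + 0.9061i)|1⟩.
0.1951|0⟩ + (-0.9061 + 0.3753i)|1⟩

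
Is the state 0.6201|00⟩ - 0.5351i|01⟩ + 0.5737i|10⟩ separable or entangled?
Entangled

Writing the state as a|00⟩ + b|01⟩ + c|10⟩ + d|11⟩, it is a product state iff ad − bc = 0.
Here (a, b, c, d) = (0.6201, -0.5351i, 0.5737i, 0): ad − bc = (0.6201)(0) − (-0.5351i)(0.5737i) = -0.307 ≠ 0, so the state is entangled.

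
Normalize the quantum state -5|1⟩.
-|1⟩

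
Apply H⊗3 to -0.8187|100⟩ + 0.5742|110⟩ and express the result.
-0.08644|000⟩ - 0.08644|001⟩ - 0.4925|010⟩ - 0.4925|011⟩ + 0.08644|100⟩ + 0.08644|101⟩ + 0.4925|110⟩ + 0.4925|111⟩

H⊗3 gives amp(|y⟩) = (1/2√2) Σ_x (−1)^(x·y) amp(|x⟩), where x·y is the number of positions in which both x and y have a 1.
|000⟩: (-0.8187 + 0.5742)/(2√2) = -0.08644
|001⟩: (-0.8187 + 0.5742)/(2√2) = -0.08644
|010⟩: (-0.8187 - 0.5742)/(2√2) = -0.4925
|011⟩: (-0.8187 - 0.5742)/(2√2) = -0.4925
|100⟩: (0.8187 - 0.5742)/(2√2) = 0.08644
|101⟩: (0.8187 - 0.5742)/(2√2) = 0.08644
|110⟩: (0.8187 + 0.5742)/(2√2) = 0.4925
|111⟩: (0.8187 + 0.5742)/(2√2) = 0.4925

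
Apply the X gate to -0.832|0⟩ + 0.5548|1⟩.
0.5548|0⟩ - 0.832|1⟩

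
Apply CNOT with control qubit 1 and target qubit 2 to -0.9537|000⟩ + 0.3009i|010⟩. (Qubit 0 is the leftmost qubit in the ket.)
-0.9537|000⟩ + 0.3009i|011⟩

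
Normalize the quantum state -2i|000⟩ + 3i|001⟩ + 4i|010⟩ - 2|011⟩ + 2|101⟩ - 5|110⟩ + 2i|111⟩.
-0.2462i|000⟩ + 0.3693i|001⟩ + 0.4924i|010⟩ - 0.2462|011⟩ + 0.2462|101⟩ - 0.6155|110⟩ + 0.2462i|111⟩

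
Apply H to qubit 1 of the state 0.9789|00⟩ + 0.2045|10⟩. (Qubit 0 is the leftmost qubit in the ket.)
0.6922|00⟩ + 0.6922|01⟩ + 0.1446|10⟩ + 0.1446|11⟩

H on qubit 1 mixes each pair of kets that differ only in qubit 1: amplitudes (a, b) of (|…0…⟩, |…1…⟩) become ((a + b)/√2, (a − b)/√2). Kets absent from the input have amplitude 0.
(|00⟩, |01⟩): (a, b) = (0.9789, 0) → (0.6922, 0.6922)
(|10⟩, |11⟩): (a, b) = (0.2045, 0) → (0.1446, 0.1446)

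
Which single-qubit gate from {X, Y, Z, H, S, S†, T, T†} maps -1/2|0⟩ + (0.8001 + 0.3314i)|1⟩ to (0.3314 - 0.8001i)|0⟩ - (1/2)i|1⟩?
Y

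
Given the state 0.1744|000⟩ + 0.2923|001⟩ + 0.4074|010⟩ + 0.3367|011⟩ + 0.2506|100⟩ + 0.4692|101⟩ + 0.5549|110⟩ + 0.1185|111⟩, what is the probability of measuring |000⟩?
0.03042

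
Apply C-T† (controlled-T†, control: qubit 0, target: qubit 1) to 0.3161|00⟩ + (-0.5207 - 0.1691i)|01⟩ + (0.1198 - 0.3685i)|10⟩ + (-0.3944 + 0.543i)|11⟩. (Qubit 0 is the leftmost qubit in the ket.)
0.3161|00⟩ + (-0.5207 - 0.1691i)|01⟩ + (0.1198 - 0.3685i)|10⟩ + (0.1051 + 0.6628i)|11⟩

C-T† leaves the control-|0⟩ kets |00⟩, |01⟩ unchanged and applies T† to qubit 1 on the control-|1⟩ pair (|10⟩, |11⟩).
T† = [[1, 0], [0, (1/√2 - (1/√2)i)]].
With a = amp(|10⟩) = (0.1198 - 0.3685i) and b = amp(|11⟩) = (-0.3944 + 0.543i):
new amp(|10⟩) = (1)·a = (0.1198 - 0.3685i)
new amp(|11⟩) = (1/√2 - (1/√2)i)·b = (0.1051 + 0.6628i)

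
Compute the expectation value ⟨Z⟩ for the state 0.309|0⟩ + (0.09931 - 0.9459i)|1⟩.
-0.8091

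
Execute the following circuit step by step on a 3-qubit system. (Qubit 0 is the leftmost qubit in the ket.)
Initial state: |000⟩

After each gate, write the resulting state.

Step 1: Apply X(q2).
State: |001⟩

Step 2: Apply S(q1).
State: |001⟩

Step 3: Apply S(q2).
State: i|001⟩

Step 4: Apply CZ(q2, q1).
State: i|001⟩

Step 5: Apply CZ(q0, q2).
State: i|001⟩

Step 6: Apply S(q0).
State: i|001⟩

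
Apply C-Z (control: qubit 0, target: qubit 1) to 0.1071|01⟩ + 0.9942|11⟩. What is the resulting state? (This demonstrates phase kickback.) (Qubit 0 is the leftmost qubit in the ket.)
0.1071|01⟩ - 0.9942|11⟩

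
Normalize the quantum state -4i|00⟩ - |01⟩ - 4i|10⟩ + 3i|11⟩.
-0.6172i|00⟩ - 0.1543|01⟩ - 0.6172i|10⟩ + 0.4629i|11⟩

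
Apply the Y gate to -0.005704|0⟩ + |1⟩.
-i|0⟩ - 0.005704i|1⟩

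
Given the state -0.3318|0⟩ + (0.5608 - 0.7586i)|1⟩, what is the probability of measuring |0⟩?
0.1101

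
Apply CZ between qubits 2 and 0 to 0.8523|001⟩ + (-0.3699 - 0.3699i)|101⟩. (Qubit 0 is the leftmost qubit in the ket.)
0.8523|001⟩ + (0.3699 + 0.3699i)|101⟩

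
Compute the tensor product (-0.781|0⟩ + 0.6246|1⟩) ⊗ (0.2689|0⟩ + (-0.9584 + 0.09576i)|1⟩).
-0.21|00⟩ + (0.7485 - 0.07479i)|01⟩ + 0.168|10⟩ + (-0.5986 + 0.05981i)|11⟩

amp(|b₁b₂…⟩) = product of the factor amplitudes for bits b₁, b₂, …; only kets whose every factor amplitude is nonzero survive.
|00⟩: (-0.781)(0.2689) = -0.21
|01⟩: (-0.781)(-0.9584 + 0.09576i) = (0.7485 - 0.07479i)
|10⟩: (0.6246)(0.2689) = 0.168
|11⟩: (0.6246)(-0.9584 + 0.09576i) = (-0.5986 + 0.05981i)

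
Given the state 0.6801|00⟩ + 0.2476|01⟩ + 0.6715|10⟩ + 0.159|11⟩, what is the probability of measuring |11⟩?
0.02528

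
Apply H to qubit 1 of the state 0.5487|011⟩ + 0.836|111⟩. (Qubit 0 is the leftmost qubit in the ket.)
0.388|001⟩ - 0.388|011⟩ + 0.5911|101⟩ - 0.5911|111⟩

H on qubit 1 mixes each pair of kets that differ only in qubit 1: amplitudes (a, b) of (|…0…⟩, |…1…⟩) become ((a + b)/√2, (a − b)/√2). Kets absent from the input have amplitude 0.
(|001⟩, |011⟩): (a, b) = (0, 0.5487) → (0.388, -0.388)
(|101⟩, |111⟩): (a, b) = (0, 0.836) → (0.5911, -0.5911)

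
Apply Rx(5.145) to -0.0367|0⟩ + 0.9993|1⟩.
(0.03092 - 0.5385i)|0⟩ + (-0.8418 + 0.01978i)|1⟩

Rx(5.145) = [[cos(θ/2), −i·sin(θ/2)], [−i·sin(θ/2), cos(θ/2)]]; θ = 5.145, cos(θ/2) ≈ -0.84239, sin(θ/2) ≈ 0.538868.
With a = amp(|0⟩) = -0.0367 and b = amp(|1⟩) = 0.9993:
new amp(|0⟩) = (-0.84239)·a + (-0.538868i)·b = (0.03092 - 0.5385i)
new amp(|1⟩) = (-0.538868i)·a + (-0.84239)·b = (-0.8418 + 0.01978i)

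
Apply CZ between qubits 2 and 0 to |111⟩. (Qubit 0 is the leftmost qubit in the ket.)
-|111⟩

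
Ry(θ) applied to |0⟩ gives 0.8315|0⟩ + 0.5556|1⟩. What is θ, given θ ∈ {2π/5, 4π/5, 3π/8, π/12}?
3π/8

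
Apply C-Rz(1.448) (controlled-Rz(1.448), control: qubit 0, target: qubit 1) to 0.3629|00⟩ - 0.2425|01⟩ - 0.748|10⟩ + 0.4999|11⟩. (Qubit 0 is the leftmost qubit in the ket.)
0.3629|00⟩ - 0.2425|01⟩ + (-0.5604 + 0.4955i)|10⟩ + (0.3745 + 0.3311i)|11⟩

C-Rz(1.448) leaves the control-|0⟩ kets |00⟩, |01⟩ unchanged and applies Rz(1.448) to qubit 1 on the control-|1⟩ pair (|10⟩, |11⟩).
Rz(1.448) = [[e^(−iθ/2), 0], [0, e^(iθ/2)]] with e^(±iθ/2) = cos(θ/2) ± i·sin(θ/2); θ = 1.448, cos(θ/2) ≈ 0.749162, sin(θ/2) ≈ 0.662387.
With a = amp(|10⟩) = -0.748 and b = amp(|11⟩) = 0.4999:
new amp(|10⟩) = (0.749162 - 0.662387i)·a = (-0.5604 + 0.4955i)
new amp(|11⟩) = (0.749162 + 0.662387i)·b = (0.3745 + 0.3311i)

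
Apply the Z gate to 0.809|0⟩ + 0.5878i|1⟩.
0.809|0⟩ - 0.5878i|1⟩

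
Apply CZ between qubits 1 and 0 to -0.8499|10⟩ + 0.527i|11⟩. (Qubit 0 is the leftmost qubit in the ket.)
-0.8499|10⟩ - 0.527i|11⟩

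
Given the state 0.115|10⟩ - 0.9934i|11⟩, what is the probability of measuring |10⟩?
0.01323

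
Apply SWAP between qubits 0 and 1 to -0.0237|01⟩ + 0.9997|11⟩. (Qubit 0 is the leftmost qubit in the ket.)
-0.0237|10⟩ + 0.9997|11⟩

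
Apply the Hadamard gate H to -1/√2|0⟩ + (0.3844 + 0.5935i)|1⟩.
(-0.2282 + 0.4197i)|0⟩ + (-0.7718 - 0.4197i)|1⟩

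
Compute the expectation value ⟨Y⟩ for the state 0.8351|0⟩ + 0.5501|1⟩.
0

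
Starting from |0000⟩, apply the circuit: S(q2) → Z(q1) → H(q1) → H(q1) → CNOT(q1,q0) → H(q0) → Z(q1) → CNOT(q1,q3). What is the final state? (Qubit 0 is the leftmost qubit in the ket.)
1/√2|0000⟩ + 1/√2|1000⟩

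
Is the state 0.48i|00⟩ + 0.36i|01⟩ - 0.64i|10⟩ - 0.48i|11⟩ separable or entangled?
Separable

Writing the state as a|00⟩ + b|01⟩ + c|10⟩ + d|11⟩, it is a product state iff ad − bc = 0.
Here (a, b, c, d) = (0.48i, 0.36i, -0.64i, -0.48i): ad − bc = (0.48i)(-0.48i) − (0.36i)(-0.64i) = 0, so the state is separable.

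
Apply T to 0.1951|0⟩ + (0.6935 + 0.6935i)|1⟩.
0.1951|0⟩ + 0.9808i|1⟩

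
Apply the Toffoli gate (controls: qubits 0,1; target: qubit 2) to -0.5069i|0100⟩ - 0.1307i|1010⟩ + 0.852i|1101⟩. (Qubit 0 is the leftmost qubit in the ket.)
-0.5069i|0100⟩ - 0.1307i|1010⟩ + 0.852i|1111⟩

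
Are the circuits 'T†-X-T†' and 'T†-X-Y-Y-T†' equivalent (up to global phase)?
Yes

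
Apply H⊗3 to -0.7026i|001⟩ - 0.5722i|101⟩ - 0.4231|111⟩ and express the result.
(-0.1496 - 0.4507i)|000⟩ + (0.1496 + 0.4507i)|001⟩ + (0.1496 - 0.4507i)|010⟩ + (-0.1496 + 0.4507i)|011⟩ + (0.1496 - 0.0461i)|100⟩ + (-0.1496 + 0.0461i)|101⟩ + (-0.1496 - 0.0461i)|110⟩ + (0.1496 + 0.0461i)|111⟩

H⊗3 gives amp(|y⟩) = (1/2√2) Σ_x (−1)^(x·y) amp(|x⟩), where x·y is the number of positions in which both x and y have a 1.
|000⟩: (-0.7026i - 0.5722i - 0.4231)/(2√2) = (-0.1496 - 0.4507i)
|001⟩: (0.7026i + 0.5722i + 0.4231)/(2√2) = (0.1496 + 0.4507i)
|010⟩: (-0.7026i - 0.5722i + 0.4231)/(2√2) = (0.1496 - 0.4507i)
|011⟩: (0.7026i + 0.5722i - 0.4231)/(2√2) = (-0.1496 + 0.4507i)
|100⟩: (-0.7026i + 0.5722i + 0.4231)/(2√2) = (0.1496 - 0.0461i)
|101⟩: (0.7026i - 0.5722i - 0.4231)/(2√2) = (-0.1496 + 0.0461i)
|110⟩: (-0.7026i + 0.5722i - 0.4231)/(2√2) = (-0.1496 - 0.0461i)
|111⟩: (0.7026i - 0.5722i + 0.4231)/(2√2) = (0.1496 + 0.0461i)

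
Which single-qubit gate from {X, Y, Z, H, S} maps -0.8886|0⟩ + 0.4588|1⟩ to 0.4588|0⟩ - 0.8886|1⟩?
X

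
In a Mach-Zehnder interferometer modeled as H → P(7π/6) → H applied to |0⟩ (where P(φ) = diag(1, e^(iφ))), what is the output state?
(0.06699 - 0.25i)|0⟩ + (0.933 + 0.25i)|1⟩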